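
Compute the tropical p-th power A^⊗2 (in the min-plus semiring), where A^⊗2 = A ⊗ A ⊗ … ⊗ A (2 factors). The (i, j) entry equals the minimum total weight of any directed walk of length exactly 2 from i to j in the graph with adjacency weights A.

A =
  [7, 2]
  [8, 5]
A^⊗2 =
  [10, 7]
  [13, 10]

Each entry (A^⊗2)_ij equals the minimum over all length-2 walks i = v_0 → v_1 → … → v_2 = j of Σ_t A[v_t][v_{t+1}]. For example, for (i, j) = (0, 1) we minimise over 2 possible intermediate vertex sequences; the minimum is 7, attained along the walk 0 → 1 → 1.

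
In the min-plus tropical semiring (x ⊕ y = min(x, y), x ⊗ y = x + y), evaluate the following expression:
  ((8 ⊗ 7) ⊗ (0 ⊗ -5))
((8 ⊗ 7) ⊗ (0 ⊗ -5)) = 10

Expand innermost to outermost. Recall ⊕ takes the minimum of its arguments and ⊗ takes their sum. Working out the expression ((8 ⊗ 7) ⊗ (0 ⊗ -5)) gives 10.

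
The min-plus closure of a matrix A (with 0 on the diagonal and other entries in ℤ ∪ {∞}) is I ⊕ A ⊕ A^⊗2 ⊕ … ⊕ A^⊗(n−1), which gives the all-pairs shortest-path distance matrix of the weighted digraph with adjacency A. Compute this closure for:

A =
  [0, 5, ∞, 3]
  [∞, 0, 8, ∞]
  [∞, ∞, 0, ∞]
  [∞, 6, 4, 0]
Closure =
  [0, 5, 7, 3]
  [∞, 0, 8, ∞]
  [∞, ∞, 0, ∞]
  [∞, 6, 4, 0]

This is the Floyd-Warshall all-pairs shortest-path computation. For each intermediate vertex k = 0, 1, …, 3, update dist[i][j] ← min(dist[i][j], dist[i][k] + dist[k][j]). The final matrix gives, for each (i, j), the minimum total weight of any directed path from i to j (possibly empty when i = j).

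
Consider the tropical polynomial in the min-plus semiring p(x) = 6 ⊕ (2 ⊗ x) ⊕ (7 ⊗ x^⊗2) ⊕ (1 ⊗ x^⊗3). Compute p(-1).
p(-1) = -2

A tropical monomial a ⊗ x^⊗i evaluates to a + i · x. Evaluating each term at x = -1:
  Term 0 contributes 6 + 0 · -1 = 6
  Term 1 contributes 2 + 1 · -1 = 1
  Term 2 contributes 7 + 2 · -1 = 5
  Term 3 contributes 1 + 3 · -1 = -2
p(-1) = ⊕ of these = min[6, 1, 5, -2] = -2.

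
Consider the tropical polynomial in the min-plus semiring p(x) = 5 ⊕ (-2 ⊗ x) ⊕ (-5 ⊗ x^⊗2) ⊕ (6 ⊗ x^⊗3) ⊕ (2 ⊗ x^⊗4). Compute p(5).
p(5) = 3

A tropical monomial a ⊗ x^⊗i evaluates to a + i · x. Evaluating each term at x = 5:
  Term 0 contributes 5 + 0 · 5 = 5
  Term 1 contributes -2 + 1 · 5 = 3
  Term 2 contributes -5 + 2 · 5 = 5
  Term 3 contributes 6 + 3 · 5 = 21
  Term 4 contributes 2 + 4 · 5 = 22
p(5) = ⊕ of these = min[5, 3, 5, 21, 22] = 3.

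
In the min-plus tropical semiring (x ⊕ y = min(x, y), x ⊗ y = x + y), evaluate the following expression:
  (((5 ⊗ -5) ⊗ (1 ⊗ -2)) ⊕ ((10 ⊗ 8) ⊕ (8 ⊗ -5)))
(((5 ⊗ -5) ⊗ (1 ⊗ -2)) ⊕ ((10 ⊗ 8) ⊕ (8 ⊗ -5))) = -1

Expand innermost to outermost. Recall ⊕ takes the minimum of its arguments and ⊗ takes their sum. Working out the expression (((5 ⊗ -5) ⊗ (1 ⊗ -2)) ⊕ ((10 ⊗ 8) ⊕ (8 ⊗ -5))) gives -1.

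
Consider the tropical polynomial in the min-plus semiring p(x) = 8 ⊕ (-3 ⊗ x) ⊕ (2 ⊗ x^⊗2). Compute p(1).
p(1) = -2

A tropical monomial a ⊗ x^⊗i evaluates to a + i · x. Evaluating each term at x = 1:
  Term 0 contributes 8 + 0 · 1 = 8
  Term 1 contributes -3 + 1 · 1 = -2
  Term 2 contributes 2 + 2 · 1 = 4
p(1) = ⊕ of these = min[8, -2, 4] = -2.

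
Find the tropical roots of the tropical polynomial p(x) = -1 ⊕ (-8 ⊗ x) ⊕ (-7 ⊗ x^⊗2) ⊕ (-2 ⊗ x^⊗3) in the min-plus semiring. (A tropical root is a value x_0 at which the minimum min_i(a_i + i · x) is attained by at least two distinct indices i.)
Roots: {-5, -1, 7}

Each tropical root is a break point of the lower envelope of the lines y = a_i + i · x (there are 4 lines, with slopes 0, 1, ..., 3). Only the lines that attain the minimum somewhere contribute to roots; other lines are dominated. Here the surviving (envelope) indices are i = 3, i = 2, i = 1, i = 0.
Intersections between consecutive envelope lines give the roots: for adjacent envelope indices i < j the intersection is x = (a_i − a_j) / (j − i). Reading off the sorted break points: {-5, -1, 7}.
Verification: at each break x_0, at least two indices attain the minimum of min_i(a_i + i · x_0).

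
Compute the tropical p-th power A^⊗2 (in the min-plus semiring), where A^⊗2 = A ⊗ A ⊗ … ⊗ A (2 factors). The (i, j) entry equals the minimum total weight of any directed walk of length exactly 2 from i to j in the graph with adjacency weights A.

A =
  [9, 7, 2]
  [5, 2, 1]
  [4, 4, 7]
A^⊗2 =
  [6, 6, 8]
  [5, 4, 3]
  [9, 6, 5]

Each entry (A^⊗2)_ij equals the minimum over all length-2 walks i = v_0 → v_1 → … → v_2 = j of Σ_t A[v_t][v_{t+1}]. For example, for (i, j) = (0, 2) we minimise over 3 possible intermediate vertex sequences; the minimum is 8, attained along the walk 0 → 1 → 2.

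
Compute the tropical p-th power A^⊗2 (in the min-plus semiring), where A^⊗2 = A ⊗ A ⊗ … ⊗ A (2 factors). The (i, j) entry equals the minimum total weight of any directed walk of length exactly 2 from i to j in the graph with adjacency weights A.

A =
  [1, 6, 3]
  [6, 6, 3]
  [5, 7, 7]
A^⊗2 =
  [2, 7, 4]
  [7, 10, 9]
  [6, 11, 8]

Each entry (A^⊗2)_ij equals the minimum over all length-2 walks i = v_0 → v_1 → … → v_2 = j of Σ_t A[v_t][v_{t+1}]. For example, for (i, j) = (0, 2) we minimise over 3 possible intermediate vertex sequences; the minimum is 4, attained along the walk 0 → 0 → 2.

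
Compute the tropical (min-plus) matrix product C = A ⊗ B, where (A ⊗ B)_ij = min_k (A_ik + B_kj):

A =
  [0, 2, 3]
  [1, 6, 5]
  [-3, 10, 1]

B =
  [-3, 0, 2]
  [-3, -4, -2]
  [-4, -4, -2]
A ⊗ B =
  [-3, -2, 0]
  [-2, 1, 3]
  [-6, -3, -1]

Apply the min-plus product entry-by-entry:
  C[0][0] = min over k of (A[0][0] + B[0][0] = 0 + -3 = -3, A[0][1] + B[1][0] = 2 + -3 = -1, A[0][2] + B[2][0] = 3 + -4 = -1) = -3 (attained at k = 0)
  C[0][1] = min over k of (A[0][0] + B[0][1] = 0 + 0 = 0, A[0][1] + B[1][1] = 2 + -4 = -2, A[0][2] + B[2][1] = 3 + -4 = -1) = -2 (attained at k = 1)
  C[0][2] = min over k of (A[0][0] + B[0][2] = 0 + 2 = 2, A[0][1] + B[1][2] = 2 + -2 = 0, A[0][2] + B[2][2] = 3 + -2 = 1) = 0 (attained at k = 1)
  C[1][0] = min over k of (A[1][0] + B[0][0] = 1 + -3 = -2, A[1][1] + B[1][0] = 6 + -3 = 3, A[1][2] + B[2][0] = 5 + -4 = 1) = -2 (attained at k = 0)
  C[1][1] = min over k of (A[1][0] + B[0][1] = 1 + 0 = 1, A[1][1] + B[1][1] = 6 + -4 = 2, A[1][2] + B[2][1] = 5 + -4 = 1) = 1 (attained at k = 0)
  C[1][2] = min over k of (A[1][0] + B[0][2] = 1 + 2 = 3, A[1][1] + B[1][2] = 6 + -2 = 4, A[1][2] + B[2][2] = 5 + -2 = 3) = 3 (attained at k = 0)
  C[2][0] = min over k of (A[2][0] + B[0][0] = -3 + -3 = -6, A[2][1] + B[1][0] = 10 + -3 = 7, A[2][2] + B[2][0] = 1 + -4 = -3) = -6 (attained at k = 0)
  C[2][1] = min over k of (A[2][0] + B[0][1] = -3 + 0 = -3, A[2][1] + B[1][1] = 10 + -4 = 6, A[2][2] + B[2][1] = 1 + -4 = -3) = -3 (attained at k = 0)
  C[2][2] = min over k of (A[2][0] + B[0][2] = -3 + 2 = -1, A[2][1] + B[1][2] = 10 + -2 = 8, A[2][2] + B[2][2] = 1 + -2 = -1) = -1 (attained at k = 0)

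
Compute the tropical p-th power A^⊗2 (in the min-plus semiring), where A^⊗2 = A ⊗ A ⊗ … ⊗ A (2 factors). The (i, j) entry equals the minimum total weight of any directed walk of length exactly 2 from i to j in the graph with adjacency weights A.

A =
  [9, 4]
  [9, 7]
A^⊗2 =
  [13, 11]
  [16, 13]

Each entry (A^⊗2)_ij equals the minimum over all length-2 walks i = v_0 → v_1 → … → v_2 = j of Σ_t A[v_t][v_{t+1}]. For example, for (i, j) = (0, 1) we minimise over 2 possible intermediate vertex sequences; the minimum is 11, attained along the walk 0 → 1 → 1.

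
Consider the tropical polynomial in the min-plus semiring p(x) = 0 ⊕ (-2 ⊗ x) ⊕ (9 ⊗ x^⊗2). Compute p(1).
p(1) = -1

A tropical monomial a ⊗ x^⊗i evaluates to a + i · x. Evaluating each term at x = 1:
  Term 0 contributes 0 + 0 · 1 = 0
  Term 1 contributes -2 + 1 · 1 = -1
  Term 2 contributes 9 + 2 · 1 = 11
p(1) = ⊕ of these = min[0, -1, 11] = -1.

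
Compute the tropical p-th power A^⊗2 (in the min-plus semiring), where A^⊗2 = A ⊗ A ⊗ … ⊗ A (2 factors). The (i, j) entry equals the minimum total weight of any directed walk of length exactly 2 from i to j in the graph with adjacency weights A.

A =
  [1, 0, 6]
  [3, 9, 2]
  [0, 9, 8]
A^⊗2 =
  [2, 1, 2]
  [2, 3, 9]
  [1, 0, 6]

Each entry (A^⊗2)_ij equals the minimum over all length-2 walks i = v_0 → v_1 → … → v_2 = j of Σ_t A[v_t][v_{t+1}]. For example, for (i, j) = (0, 2) we minimise over 3 possible intermediate vertex sequences; the minimum is 2, attained along the walk 0 → 1 → 2.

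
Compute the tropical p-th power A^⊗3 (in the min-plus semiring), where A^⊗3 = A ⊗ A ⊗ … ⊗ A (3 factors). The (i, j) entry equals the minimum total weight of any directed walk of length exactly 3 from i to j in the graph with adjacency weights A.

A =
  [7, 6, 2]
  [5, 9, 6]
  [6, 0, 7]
A^⊗3 =
  [7, 9, 8]
  [11, 7, 12]
  [12, 6, 7]

Each entry (A^⊗3)_ij equals the minimum over all length-3 walks i = v_0 → v_1 → … → v_3 = j of Σ_t A[v_t][v_{t+1}]. For example, for (i, j) = (0, 2) we minimise over 9 possible intermediate vertex sequences; the minimum is 8, attained along the walk 0 → 2 → 1 → 2.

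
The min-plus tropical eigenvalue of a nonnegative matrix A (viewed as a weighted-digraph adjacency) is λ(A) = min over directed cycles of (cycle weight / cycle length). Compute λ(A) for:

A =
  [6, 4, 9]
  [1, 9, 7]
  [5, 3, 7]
λ(A) = 5/2

Enumerate directed cycles and compute their means (weight / length). Sample:
  cycle 0 → 0: weight = 6, length = 1, mean = 6/1 ≈ 6.000
  cycle 1 → 1: weight = 9, length = 1, mean = 9/1 ≈ 9.000
  cycle 2 → 2: weight = 7, length = 1, mean = 7/1 ≈ 7.000
  cycle 0 → 1 → 0: weight = 5, length = 2, mean = 5/2 ≈ 2.500
  cycle 0 → 2 → 0: weight = 14, length = 2, mean = 14/2 ≈ 7.000
  cycle 1 → 0 → 1: weight = 5, length = 2, mean = 5/2 ≈ 2.500
Minimum mean = 2.500, attained e.g. along the cycle 0 → 1 → 0 with weight 5 and length 2. So λ(A) = 5/2 = 5/2.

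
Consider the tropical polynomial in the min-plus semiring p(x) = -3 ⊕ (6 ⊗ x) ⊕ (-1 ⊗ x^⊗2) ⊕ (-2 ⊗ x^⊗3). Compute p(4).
p(4) = -3

A tropical monomial a ⊗ x^⊗i evaluates to a + i · x. Evaluating each term at x = 4:
  Term 0 contributes -3 + 0 · 4 = -3
  Term 1 contributes 6 + 1 · 4 = 10
  Term 2 contributes -1 + 2 · 4 = 7
  Term 3 contributes -2 + 3 · 4 = 10
p(4) = ⊕ of these = min[-3, 10, 7, 10] = -3.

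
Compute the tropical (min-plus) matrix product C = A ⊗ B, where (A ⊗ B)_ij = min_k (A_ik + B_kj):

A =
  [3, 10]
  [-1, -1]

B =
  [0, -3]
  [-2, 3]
A ⊗ B =
  [3, 0]
  [-3, -4]

Apply the min-plus product entry-by-entry:
  C[0][0] = min over k of (A[0][0] + B[0][0] = 3 + 0 = 3, A[0][1] + B[1][0] = 10 + -2 = 8) = 3 (attained at k = 0)
  C[0][1] = min over k of (A[0][0] + B[0][1] = 3 + -3 = 0, A[0][1] + B[1][1] = 10 + 3 = 13) = 0 (attained at k = 0)
  C[1][0] = min over k of (A[1][0] + B[0][0] = -1 + 0 = -1, A[1][1] + B[1][0] = -1 + -2 = -3) = -3 (attained at k = 1)
  C[1][1] = min over k of (A[1][0] + B[0][1] = -1 + -3 = -4, A[1][1] + B[1][1] = -1 + 3 = 2) = -4 (attained at k = 0)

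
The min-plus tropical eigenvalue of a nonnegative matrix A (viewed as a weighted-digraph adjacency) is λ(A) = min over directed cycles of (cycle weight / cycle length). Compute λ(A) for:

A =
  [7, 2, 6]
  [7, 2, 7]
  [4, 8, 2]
λ(A) = 2

Enumerate directed cycles and compute their means (weight / length). Sample:
  cycle 0 → 0: weight = 7, length = 1, mean = 7/1 ≈ 7.000
  cycle 1 → 1: weight = 2, length = 1, mean = 2/1 ≈ 2.000
  cycle 2 → 2: weight = 2, length = 1, mean = 2/1 ≈ 2.000
  cycle 0 → 1 → 0: weight = 9, length = 2, mean = 9/2 ≈ 4.500
  cycle 0 → 2 → 0: weight = 10, length = 2, mean = 10/2 ≈ 5.000
  cycle 1 → 0 → 1: weight = 9, length = 2, mean = 9/2 ≈ 4.500
Minimum mean = 2.000, attained e.g. along the cycle 1 → 1 with weight 2 and length 1. So λ(A) = 2/1 = 2.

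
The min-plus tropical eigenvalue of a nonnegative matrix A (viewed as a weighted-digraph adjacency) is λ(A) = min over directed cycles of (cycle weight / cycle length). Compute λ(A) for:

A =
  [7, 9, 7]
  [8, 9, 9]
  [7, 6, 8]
λ(A) = 7

Enumerate directed cycles and compute their means (weight / length). Sample:
  cycle 0 → 0: weight = 7, length = 1, mean = 7/1 ≈ 7.000
  cycle 1 → 1: weight = 9, length = 1, mean = 9/1 ≈ 9.000
  cycle 2 → 2: weight = 8, length = 1, mean = 8/1 ≈ 8.000
  cycle 0 → 1 → 0: weight = 17, length = 2, mean = 17/2 ≈ 8.500
  cycle 0 → 2 → 0: weight = 14, length = 2, mean = 14/2 ≈ 7.000
  cycle 1 → 0 → 1: weight = 17, length = 2, mean = 17/2 ≈ 8.500
Minimum mean = 7.000, attained e.g. along the cycle 0 → 0 with weight 7 and length 1. So λ(A) = 7/1 = 7.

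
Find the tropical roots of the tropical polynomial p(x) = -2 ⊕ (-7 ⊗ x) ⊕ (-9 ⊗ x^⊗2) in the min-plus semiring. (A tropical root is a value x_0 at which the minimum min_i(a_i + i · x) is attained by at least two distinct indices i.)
Roots: {2, 5}

Each tropical root is a break point of the lower envelope of the lines y = a_i + i · x (there are 3 lines, with slopes 0, 1, ..., 2). Only the lines that attain the minimum somewhere contribute to roots; other lines are dominated. Here the surviving (envelope) indices are i = 2, i = 1, i = 0.
Intersections between consecutive envelope lines give the roots: for adjacent envelope indices i < j the intersection is x = (a_i − a_j) / (j − i). Reading off the sorted break points: {2, 5}.
Verification: at each break x_0, at least two indices attain the minimum of min_i(a_i + i · x_0).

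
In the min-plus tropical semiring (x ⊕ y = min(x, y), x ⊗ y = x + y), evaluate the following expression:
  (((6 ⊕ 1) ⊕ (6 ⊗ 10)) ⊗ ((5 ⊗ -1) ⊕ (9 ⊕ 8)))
(((6 ⊕ 1) ⊕ (6 ⊗ 10)) ⊗ ((5 ⊗ -1) ⊕ (9 ⊕ 8))) = 5

Expand innermost to outermost. Recall ⊕ takes the minimum of its arguments and ⊗ takes their sum. Working out the expression (((6 ⊕ 1) ⊕ (6 ⊗ 10)) ⊗ ((5 ⊗ -1) ⊕ (9 ⊕ 8))) gives 5.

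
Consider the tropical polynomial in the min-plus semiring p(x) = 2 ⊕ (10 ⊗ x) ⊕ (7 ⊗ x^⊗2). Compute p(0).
p(0) = 2

A tropical monomial a ⊗ x^⊗i evaluates to a + i · x. Evaluating each term at x = 0:
  Term 0 contributes 2 + 0 · 0 = 2
  Term 1 contributes 10 + 1 · 0 = 10
  Term 2 contributes 7 + 2 · 0 = 7
p(0) = ⊕ of these = min[2, 10, 7] = 2.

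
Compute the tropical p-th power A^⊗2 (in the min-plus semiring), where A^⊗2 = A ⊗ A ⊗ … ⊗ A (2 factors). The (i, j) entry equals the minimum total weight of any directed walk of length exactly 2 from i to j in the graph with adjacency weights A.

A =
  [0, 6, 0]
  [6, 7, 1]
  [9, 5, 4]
A^⊗2 =
  [0, 5, 0]
  [6, 6, 5]
  [9, 9, 6]

Each entry (A^⊗2)_ij equals the minimum over all length-2 walks i = v_0 → v_1 → … → v_2 = j of Σ_t A[v_t][v_{t+1}]. For example, for (i, j) = (0, 2) we minimise over 3 possible intermediate vertex sequences; the minimum is 0, attained along the walk 0 → 0 → 2.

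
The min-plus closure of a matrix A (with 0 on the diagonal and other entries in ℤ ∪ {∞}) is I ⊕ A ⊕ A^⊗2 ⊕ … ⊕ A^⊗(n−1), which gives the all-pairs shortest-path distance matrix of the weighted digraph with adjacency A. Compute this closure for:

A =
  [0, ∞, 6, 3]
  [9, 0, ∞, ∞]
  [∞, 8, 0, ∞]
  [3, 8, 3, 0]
Closure =
  [0, 11, 6, 3]
  [9, 0, 15, 12]
  [17, 8, 0, 20]
  [3, 8, 3, 0]

This is the Floyd-Warshall all-pairs shortest-path computation. For each intermediate vertex k = 0, 1, …, 3, update dist[i][j] ← min(dist[i][j], dist[i][k] + dist[k][j]). The final matrix gives, for each (i, j), the minimum total weight of any directed path from i to j (possibly empty when i = j).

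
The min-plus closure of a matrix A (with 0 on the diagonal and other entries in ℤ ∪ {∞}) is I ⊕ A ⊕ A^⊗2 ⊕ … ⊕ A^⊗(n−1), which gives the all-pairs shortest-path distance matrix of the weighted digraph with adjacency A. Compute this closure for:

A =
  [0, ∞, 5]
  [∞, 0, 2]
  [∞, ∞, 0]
Closure =
  [0, ∞, 5]
  [∞, 0, 2]
  [∞, ∞, 0]

This is the Floyd-Warshall all-pairs shortest-path computation. For each intermediate vertex k = 0, 1, …, 2, update dist[i][j] ← min(dist[i][j], dist[i][k] + dist[k][j]). The final matrix gives, for each (i, j), the minimum total weight of any directed path from i to j (possibly empty when i = j).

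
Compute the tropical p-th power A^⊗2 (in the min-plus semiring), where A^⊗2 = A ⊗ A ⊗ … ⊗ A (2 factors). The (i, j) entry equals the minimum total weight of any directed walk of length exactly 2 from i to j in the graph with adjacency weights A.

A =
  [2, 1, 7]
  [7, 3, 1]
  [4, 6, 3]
A^⊗2 =
  [4, 3, 2]
  [5, 6, 4]
  [6, 5, 6]

Each entry (A^⊗2)_ij equals the minimum over all length-2 walks i = v_0 → v_1 → … → v_2 = j of Σ_t A[v_t][v_{t+1}]. For example, for (i, j) = (0, 2) we minimise over 3 possible intermediate vertex sequences; the minimum is 2, attained along the walk 0 → 1 → 2.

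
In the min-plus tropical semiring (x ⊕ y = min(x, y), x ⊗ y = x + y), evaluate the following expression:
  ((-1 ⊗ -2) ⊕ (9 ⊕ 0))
((-1 ⊗ -2) ⊕ (9 ⊕ 0)) = -3

Expand innermost to outermost. Recall ⊕ takes the minimum of its arguments and ⊗ takes their sum. Working out the expression ((-1 ⊗ -2) ⊕ (9 ⊕ 0)) gives -3.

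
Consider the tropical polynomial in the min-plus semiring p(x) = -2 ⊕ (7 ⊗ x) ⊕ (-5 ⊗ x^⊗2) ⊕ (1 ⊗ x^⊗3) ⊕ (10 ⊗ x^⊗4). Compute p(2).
p(2) = -2

A tropical monomial a ⊗ x^⊗i evaluates to a + i · x. Evaluating each term at x = 2:
  Term 0 contributes -2 + 0 · 2 = -2
  Term 1 contributes 7 + 1 · 2 = 9
  Term 2 contributes -5 + 2 · 2 = -1
  Term 3 contributes 1 + 3 · 2 = 7
  Term 4 contributes 10 + 4 · 2 = 18
p(2) = ⊕ of these = min[-2, 9, -1, 7, 18] = -2.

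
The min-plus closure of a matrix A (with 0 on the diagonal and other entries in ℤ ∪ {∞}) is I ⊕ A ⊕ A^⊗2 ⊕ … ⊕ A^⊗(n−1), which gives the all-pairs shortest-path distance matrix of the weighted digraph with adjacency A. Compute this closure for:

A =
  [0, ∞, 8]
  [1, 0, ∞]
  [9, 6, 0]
Closure =
  [0, 14, 8]
  [1, 0, 9]
  [7, 6, 0]

This is the Floyd-Warshall all-pairs shortest-path computation. For each intermediate vertex k = 0, 1, …, 2, update dist[i][j] ← min(dist[i][j], dist[i][k] + dist[k][j]). The final matrix gives, for each (i, j), the minimum total weight of any directed path from i to j (possibly empty when i = j).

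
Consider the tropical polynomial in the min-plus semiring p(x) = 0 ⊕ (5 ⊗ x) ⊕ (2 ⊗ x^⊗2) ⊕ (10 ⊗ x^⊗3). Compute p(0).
p(0) = 0

A tropical monomial a ⊗ x^⊗i evaluates to a + i · x. Evaluating each term at x = 0:
  Term 0 contributes 0 + 0 · 0 = 0
  Term 1 contributes 5 + 1 · 0 = 5
  Term 2 contributes 2 + 2 · 0 = 2
  Term 3 contributes 10 + 3 · 0 = 10
p(0) = ⊕ of these = min[0, 5, 2, 10] = 0.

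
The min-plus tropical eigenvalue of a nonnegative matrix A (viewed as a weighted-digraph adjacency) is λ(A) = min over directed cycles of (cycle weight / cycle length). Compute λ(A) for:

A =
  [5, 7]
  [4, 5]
λ(A) = 5

Enumerate directed cycles and compute their means (weight / length). Sample:
  cycle 0 → 0: weight = 5, length = 1, mean = 5/1 ≈ 5.000
  cycle 1 → 1: weight = 5, length = 1, mean = 5/1 ≈ 5.000
  cycle 0 → 1 → 0: weight = 11, length = 2, mean = 11/2 ≈ 5.500
  cycle 1 → 0 → 1: weight = 11, length = 2, mean = 11/2 ≈ 5.500
Minimum mean = 5.000, attained e.g. along the cycle 0 → 0 with weight 5 and length 1. So λ(A) = 5/1 = 5.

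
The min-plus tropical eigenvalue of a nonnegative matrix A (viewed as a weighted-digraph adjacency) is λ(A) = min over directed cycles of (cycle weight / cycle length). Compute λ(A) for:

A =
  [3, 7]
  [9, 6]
λ(A) = 3

Enumerate directed cycles and compute their means (weight / length). Sample:
  cycle 0 → 0: weight = 3, length = 1, mean = 3/1 ≈ 3.000
  cycle 1 → 1: weight = 6, length = 1, mean = 6/1 ≈ 6.000
  cycle 0 → 1 → 0: weight = 16, length = 2, mean = 16/2 ≈ 8.000
  cycle 1 → 0 → 1: weight = 16, length = 2, mean = 16/2 ≈ 8.000
Minimum mean = 3.000, attained e.g. along the cycle 0 → 0 with weight 3 and length 1. So λ(A) = 3/1 = 3.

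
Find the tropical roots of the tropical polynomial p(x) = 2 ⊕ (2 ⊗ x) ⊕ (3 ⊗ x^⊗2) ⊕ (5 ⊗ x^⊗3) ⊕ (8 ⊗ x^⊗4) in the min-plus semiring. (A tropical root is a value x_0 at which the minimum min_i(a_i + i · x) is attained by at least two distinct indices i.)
Roots: {-3, -2, -1, 0}

Each tropical root is a break point of the lower envelope of the lines y = a_i + i · x (there are 5 lines, with slopes 0, 1, ..., 4). Only the lines that attain the minimum somewhere contribute to roots; other lines are dominated. Here the surviving (envelope) indices are i = 4, i = 3, i = 2, i = 1, i = 0.
Intersections between consecutive envelope lines give the roots: for adjacent envelope indices i < j the intersection is x = (a_i − a_j) / (j − i). Reading off the sorted break points: {-3, -2, -1, 0}.
Verification: at each break x_0, at least two indices attain the minimum of min_i(a_i + i · x_0).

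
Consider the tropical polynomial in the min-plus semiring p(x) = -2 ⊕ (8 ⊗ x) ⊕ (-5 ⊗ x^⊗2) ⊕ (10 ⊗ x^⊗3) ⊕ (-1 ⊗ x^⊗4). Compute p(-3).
p(-3) = -13

A tropical monomial a ⊗ x^⊗i evaluates to a + i · x. Evaluating each term at x = -3:
  Term 0 contributes -2 + 0 · -3 = -2
  Term 1 contributes 8 + 1 · -3 = 5
  Term 2 contributes -5 + 2 · -3 = -11
  Term 3 contributes 10 + 3 · -3 = 1
  Term 4 contributes -1 + 4 · -3 = -13
p(-3) = ⊕ of these = min[-2, 5, -11, 1, -13] = -13.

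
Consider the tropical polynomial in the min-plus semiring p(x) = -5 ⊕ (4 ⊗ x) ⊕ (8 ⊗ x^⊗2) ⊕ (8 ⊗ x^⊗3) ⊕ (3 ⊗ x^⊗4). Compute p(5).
p(5) = -5

A tropical monomial a ⊗ x^⊗i evaluates to a + i · x. Evaluating each term at x = 5:
  Term 0 contributes -5 + 0 · 5 = -5
  Term 1 contributes 4 + 1 · 5 = 9
  Term 2 contributes 8 + 2 · 5 = 18
  Term 3 contributes 8 + 3 · 5 = 23
  Term 4 contributes 3 + 4 · 5 = 23
p(5) = ⊕ of these = min[-5, 9, 18, 23, 23] = -5.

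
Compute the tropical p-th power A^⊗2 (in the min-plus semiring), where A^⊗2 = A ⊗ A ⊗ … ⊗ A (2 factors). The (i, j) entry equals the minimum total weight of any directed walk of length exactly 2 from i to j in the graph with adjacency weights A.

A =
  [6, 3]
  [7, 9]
A^⊗2 =
  [10, 9]
  [13, 10]

Each entry (A^⊗2)_ij equals the minimum over all length-2 walks i = v_0 → v_1 → … → v_2 = j of Σ_t A[v_t][v_{t+1}]. For example, for (i, j) = (0, 1) we minimise over 2 possible intermediate vertex sequences; the minimum is 9, attained along the walk 0 → 0 → 1.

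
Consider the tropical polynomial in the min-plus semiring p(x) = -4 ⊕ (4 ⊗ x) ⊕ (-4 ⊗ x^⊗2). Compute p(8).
p(8) = -4

A tropical monomial a ⊗ x^⊗i evaluates to a + i · x. Evaluating each term at x = 8:
  Term 0 contributes -4 + 0 · 8 = -4
  Term 1 contributes 4 + 1 · 8 = 12
  Term 2 contributes -4 + 2 · 8 = 12
p(8) = ⊕ of these = min[-4, 12, 12] = -4.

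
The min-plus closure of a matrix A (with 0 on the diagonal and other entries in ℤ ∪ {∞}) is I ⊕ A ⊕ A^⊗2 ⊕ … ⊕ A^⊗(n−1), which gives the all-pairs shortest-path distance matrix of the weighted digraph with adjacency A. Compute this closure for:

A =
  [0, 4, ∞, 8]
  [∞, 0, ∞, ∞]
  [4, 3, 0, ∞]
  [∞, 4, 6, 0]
Closure =
  [0, 4, 14, 8]
  [∞, 0, ∞, ∞]
  [4, 3, 0, 12]
  [10, 4, 6, 0]

This is the Floyd-Warshall all-pairs shortest-path computation. For each intermediate vertex k = 0, 1, …, 3, update dist[i][j] ← min(dist[i][j], dist[i][k] + dist[k][j]). The final matrix gives, for each (i, j), the minimum total weight of any directed path from i to j (possibly empty when i = j).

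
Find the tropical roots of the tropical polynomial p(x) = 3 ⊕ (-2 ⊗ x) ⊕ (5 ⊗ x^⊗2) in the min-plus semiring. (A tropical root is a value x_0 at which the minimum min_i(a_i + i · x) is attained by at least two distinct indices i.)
Roots: {-7, 5}

Each tropical root is a break point of the lower envelope of the lines y = a_i + i · x (there are 3 lines, with slopes 0, 1, ..., 2). Only the lines that attain the minimum somewhere contribute to roots; other lines are dominated. Here the surviving (envelope) indices are i = 2, i = 1, i = 0.
Intersections between consecutive envelope lines give the roots: for adjacent envelope indices i < j the intersection is x = (a_i − a_j) / (j − i). Reading off the sorted break points: {-7, 5}.
Verification: at each break x_0, at least two indices attain the minimum of min_i(a_i + i · x_0).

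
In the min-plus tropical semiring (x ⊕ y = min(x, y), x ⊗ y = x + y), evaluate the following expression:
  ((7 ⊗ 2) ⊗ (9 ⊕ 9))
((7 ⊗ 2) ⊗ (9 ⊕ 9)) = 18

Expand innermost to outermost. Recall ⊕ takes the minimum of its arguments and ⊗ takes their sum. Working out the expression ((7 ⊗ 2) ⊗ (9 ⊕ 9)) gives 18.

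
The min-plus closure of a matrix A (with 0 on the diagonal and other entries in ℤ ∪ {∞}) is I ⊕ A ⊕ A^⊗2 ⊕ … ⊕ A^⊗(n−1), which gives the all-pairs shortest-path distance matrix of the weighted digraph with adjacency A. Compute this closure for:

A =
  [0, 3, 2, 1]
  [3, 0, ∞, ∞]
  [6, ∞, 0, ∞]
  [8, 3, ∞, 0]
Closure =
  [0, 3, 2, 1]
  [3, 0, 5, 4]
  [6, 9, 0, 7]
  [6, 3, 8, 0]

This is the Floyd-Warshall all-pairs shortest-path computation. For each intermediate vertex k = 0, 1, …, 3, update dist[i][j] ← min(dist[i][j], dist[i][k] + dist[k][j]). The final matrix gives, for each (i, j), the minimum total weight of any directed path from i to j (possibly empty when i = j).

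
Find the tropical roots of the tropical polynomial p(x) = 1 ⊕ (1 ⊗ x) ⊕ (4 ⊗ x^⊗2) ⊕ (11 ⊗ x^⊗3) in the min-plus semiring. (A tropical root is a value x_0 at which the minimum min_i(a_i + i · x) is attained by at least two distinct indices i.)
Roots: {-7, -3, 0}

Each tropical root is a break point of the lower envelope of the lines y = a_i + i · x (there are 4 lines, with slopes 0, 1, ..., 3). Only the lines that attain the minimum somewhere contribute to roots; other lines are dominated. Here the surviving (envelope) indices are i = 3, i = 2, i = 1, i = 0.
Intersections between consecutive envelope lines give the roots: for adjacent envelope indices i < j the intersection is x = (a_i − a_j) / (j − i). Reading off the sorted break points: {-7, -3, 0}.
Verification: at each break x_0, at least two indices attain the minimum of min_i(a_i + i · x_0).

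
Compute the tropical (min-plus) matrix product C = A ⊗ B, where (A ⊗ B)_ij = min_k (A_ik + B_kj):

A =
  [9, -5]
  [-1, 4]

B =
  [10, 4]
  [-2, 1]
A ⊗ B =
  [-7, -4]
  [2, 3]

Apply the min-plus product entry-by-entry:
  C[0][0] = min over k of (A[0][0] + B[0][0] = 9 + 10 = 19, A[0][1] + B[1][0] = -5 + -2 = -7) = -7 (attained at k = 1)
  C[0][1] = min over k of (A[0][0] + B[0][1] = 9 + 4 = 13, A[0][1] + B[1][1] = -5 + 1 = -4) = -4 (attained at k = 1)
  C[1][0] = min over k of (A[1][0] + B[0][0] = -1 + 10 = 9, A[1][1] + B[1][0] = 4 + -2 = 2) = 2 (attained at k = 1)
  C[1][1] = min over k of (A[1][0] + B[0][1] = -1 + 4 = 3, A[1][1] + B[1][1] = 4 + 1 = 5) = 3 (attained at k = 0)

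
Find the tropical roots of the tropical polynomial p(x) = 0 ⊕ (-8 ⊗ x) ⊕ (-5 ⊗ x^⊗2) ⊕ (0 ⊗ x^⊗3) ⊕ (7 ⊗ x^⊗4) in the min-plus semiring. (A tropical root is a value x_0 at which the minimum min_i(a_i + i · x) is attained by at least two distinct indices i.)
Roots: {-7, -5, -3, 8}

Each tropical root is a break point of the lower envelope of the lines y = a_i + i · x (there are 5 lines, with slopes 0, 1, ..., 4). Only the lines that attain the minimum somewhere contribute to roots; other lines are dominated. Here the surviving (envelope) indices are i = 4, i = 3, i = 2, i = 1, i = 0.
Intersections between consecutive envelope lines give the roots: for adjacent envelope indices i < j the intersection is x = (a_i − a_j) / (j − i). Reading off the sorted break points: {-7, -5, -3, 8}.
Verification: at each break x_0, at least two indices attain the minimum of min_i(a_i + i · x_0).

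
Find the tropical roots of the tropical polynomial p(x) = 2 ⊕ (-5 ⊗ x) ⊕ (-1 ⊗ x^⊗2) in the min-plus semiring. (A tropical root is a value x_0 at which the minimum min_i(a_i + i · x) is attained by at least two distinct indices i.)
Roots: {-4, 7}

Each tropical root is a break point of the lower envelope of the lines y = a_i + i · x (there are 3 lines, with slopes 0, 1, ..., 2). Only the lines that attain the minimum somewhere contribute to roots; other lines are dominated. Here the surviving (envelope) indices are i = 2, i = 1, i = 0.
Intersections between consecutive envelope lines give the roots: for adjacent envelope indices i < j the intersection is x = (a_i − a_j) / (j − i). Reading off the sorted break points: {-4, 7}.
Verification: at each break x_0, at least two indices attain the minimum of min_i(a_i + i · x_0).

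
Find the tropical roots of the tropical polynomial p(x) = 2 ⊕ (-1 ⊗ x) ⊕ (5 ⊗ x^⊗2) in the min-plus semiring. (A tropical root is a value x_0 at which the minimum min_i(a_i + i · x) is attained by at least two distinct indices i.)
Roots: {-6, 3}

Each tropical root is a break point of the lower envelope of the lines y = a_i + i · x (there are 3 lines, with slopes 0, 1, ..., 2). Only the lines that attain the minimum somewhere contribute to roots; other lines are dominated. Here the surviving (envelope) indices are i = 2, i = 1, i = 0.
Intersections between consecutive envelope lines give the roots: for adjacent envelope indices i < j the intersection is x = (a_i − a_j) / (j − i). Reading off the sorted break points: {-6, 3}.
Verification: at each break x_0, at least two indices attain the minimum of min_i(a_i + i · x_0).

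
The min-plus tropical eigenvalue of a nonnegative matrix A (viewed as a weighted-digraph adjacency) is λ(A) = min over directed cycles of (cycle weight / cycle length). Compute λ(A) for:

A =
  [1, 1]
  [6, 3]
λ(A) = 1

Enumerate directed cycles and compute their means (weight / length). Sample:
  cycle 0 → 0: weight = 1, length = 1, mean = 1/1 ≈ 1.000
  cycle 1 → 1: weight = 3, length = 1, mean = 3/1 ≈ 3.000
  cycle 0 → 1 → 0: weight = 7, length = 2, mean = 7/2 ≈ 3.500
  cycle 1 → 0 → 1: weight = 7, length = 2, mean = 7/2 ≈ 3.500
Minimum mean = 1.000, attained e.g. along the cycle 0 → 0 with weight 1 and length 1. So λ(A) = 1/1 = 1.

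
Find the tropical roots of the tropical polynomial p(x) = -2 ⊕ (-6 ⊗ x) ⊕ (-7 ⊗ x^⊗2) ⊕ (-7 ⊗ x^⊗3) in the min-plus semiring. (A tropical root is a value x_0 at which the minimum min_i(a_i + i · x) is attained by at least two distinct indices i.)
Roots: {0, 1, 4}

Each tropical root is a break point of the lower envelope of the lines y = a_i + i · x (there are 4 lines, with slopes 0, 1, ..., 3). Only the lines that attain the minimum somewhere contribute to roots; other lines are dominated. Here the surviving (envelope) indices are i = 3, i = 2, i = 1, i = 0.
Intersections between consecutive envelope lines give the roots: for adjacent envelope indices i < j the intersection is x = (a_i − a_j) / (j − i). Reading off the sorted break points: {0, 1, 4}.
Verification: at each break x_0, at least two indices attain the minimum of min_i(a_i + i · x_0).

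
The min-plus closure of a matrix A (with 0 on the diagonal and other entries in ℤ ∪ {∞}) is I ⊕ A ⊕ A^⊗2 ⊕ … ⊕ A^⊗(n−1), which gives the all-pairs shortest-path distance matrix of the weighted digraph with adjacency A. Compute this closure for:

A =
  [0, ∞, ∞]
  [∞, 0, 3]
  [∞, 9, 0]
Closure =
  [0, ∞, ∞]
  [∞, 0, 3]
  [∞, 9, 0]

This is the Floyd-Warshall all-pairs shortest-path computation. For each intermediate vertex k = 0, 1, …, 2, update dist[i][j] ← min(dist[i][j], dist[i][k] + dist[k][j]). The final matrix gives, for each (i, j), the minimum total weight of any directed path from i to j (possibly empty when i = j).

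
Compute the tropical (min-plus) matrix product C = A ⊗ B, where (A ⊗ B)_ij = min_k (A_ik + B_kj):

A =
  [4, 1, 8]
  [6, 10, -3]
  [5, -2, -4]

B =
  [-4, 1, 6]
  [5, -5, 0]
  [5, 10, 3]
A ⊗ B =
  [0, -4, 1]
  [2, 5, 0]
  [1, -7, -2]

Apply the min-plus product entry-by-entry:
  C[0][0] = min over k of (A[0][0] + B[0][0] = 4 + -4 = 0, A[0][1] + B[1][0] = 1 + 5 = 6, A[0][2] + B[2][0] = 8 + 5 = 13) = 0 (attained at k = 0)
  C[0][1] = min over k of (A[0][0] + B[0][1] = 4 + 1 = 5, A[0][1] + B[1][1] = 1 + -5 = -4, A[0][2] + B[2][1] = 8 + 10 = 18) = -4 (attained at k = 1)
  C[0][2] = min over k of (A[0][0] + B[0][2] = 4 + 6 = 10, A[0][1] + B[1][2] = 1 + 0 = 1, A[0][2] + B[2][2] = 8 + 3 = 11) = 1 (attained at k = 1)
  C[1][0] = min over k of (A[1][0] + B[0][0] = 6 + -4 = 2, A[1][1] + B[1][0] = 10 + 5 = 15, A[1][2] + B[2][0] = -3 + 5 = 2) = 2 (attained at k = 0)
  C[1][1] = min over k of (A[1][0] + B[0][1] = 6 + 1 = 7, A[1][1] + B[1][1] = 10 + -5 = 5, A[1][2] + B[2][1] = -3 + 10 = 7) = 5 (attained at k = 1)
  C[1][2] = min over k of (A[1][0] + B[0][2] = 6 + 6 = 12, A[1][1] + B[1][2] = 10 + 0 = 10, A[1][2] + B[2][2] = -3 + 3 = 0) = 0 (attained at k = 2)
  C[2][0] = min over k of (A[2][0] + B[0][0] = 5 + -4 = 1, A[2][1] + B[1][0] = -2 + 5 = 3, A[2][2] + B[2][0] = -4 + 5 = 1) = 1 (attained at k = 0)
  C[2][1] = min over k of (A[2][0] + B[0][1] = 5 + 1 = 6, A[2][1] + B[1][1] = -2 + -5 = -7, A[2][2] + B[2][1] = -4 + 10 = 6) = -7 (attained at k = 1)
  C[2][2] = min over k of (A[2][0] + B[0][2] = 5 + 6 = 11, A[2][1] + B[1][2] = -2 + 0 = -2, A[2][2] + B[2][2] = -4 + 3 = -1) = -2 (attained at k = 1)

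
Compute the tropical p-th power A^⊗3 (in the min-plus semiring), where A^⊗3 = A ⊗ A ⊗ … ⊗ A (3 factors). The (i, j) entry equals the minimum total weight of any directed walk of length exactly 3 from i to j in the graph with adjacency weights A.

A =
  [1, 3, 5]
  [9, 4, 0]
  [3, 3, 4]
A^⊗3 =
  [3, 5, 4]
  [4, 6, 3]
  [5, 6, 6]

Each entry (A^⊗3)_ij equals the minimum over all length-3 walks i = v_0 → v_1 → … → v_3 = j of Σ_t A[v_t][v_{t+1}]. For example, for (i, j) = (0, 2) we minimise over 9 possible intermediate vertex sequences; the minimum is 4, attained along the walk 0 → 0 → 1 → 2.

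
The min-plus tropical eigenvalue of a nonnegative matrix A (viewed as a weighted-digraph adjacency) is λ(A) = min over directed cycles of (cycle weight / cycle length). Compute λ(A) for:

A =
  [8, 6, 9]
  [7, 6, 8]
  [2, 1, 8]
λ(A) = 9/2

Enumerate directed cycles and compute their means (weight / length). Sample:
  cycle 0 → 0: weight = 8, length = 1, mean = 8/1 ≈ 8.000
  cycle 1 → 1: weight = 6, length = 1, mean = 6/1 ≈ 6.000
  cycle 2 → 2: weight = 8, length = 1, mean = 8/1 ≈ 8.000
  cycle 0 → 1 → 0: weight = 13, length = 2, mean = 13/2 ≈ 6.500
  cycle 0 → 2 → 0: weight = 11, length = 2, mean = 11/2 ≈ 5.500
  cycle 1 → 0 → 1: weight = 13, length = 2, mean = 13/2 ≈ 6.500
Minimum mean = 4.500, attained e.g. along the cycle 1 → 2 → 1 with weight 9 and length 2. So λ(A) = 9/2 = 9/2.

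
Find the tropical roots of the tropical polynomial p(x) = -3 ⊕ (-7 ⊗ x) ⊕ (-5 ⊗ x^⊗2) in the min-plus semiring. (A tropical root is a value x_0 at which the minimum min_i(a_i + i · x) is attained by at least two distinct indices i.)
Roots: {-2, 4}

Each tropical root is a break point of the lower envelope of the lines y = a_i + i · x (there are 3 lines, with slopes 0, 1, ..., 2). Only the lines that attain the minimum somewhere contribute to roots; other lines are dominated. Here the surviving (envelope) indices are i = 2, i = 1, i = 0.
Intersections between consecutive envelope lines give the roots: for adjacent envelope indices i < j the intersection is x = (a_i − a_j) / (j − i). Reading off the sorted break points: {-2, 4}.
Verification: at each break x_0, at least two indices attain the minimum of min_i(a_i + i · x_0).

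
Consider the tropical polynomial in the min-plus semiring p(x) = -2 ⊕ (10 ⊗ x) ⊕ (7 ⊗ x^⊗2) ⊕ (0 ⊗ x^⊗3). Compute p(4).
p(4) = -2

A tropical monomial a ⊗ x^⊗i evaluates to a + i · x. Evaluating each term at x = 4:
  Term 0 contributes -2 + 0 · 4 = -2
  Term 1 contributes 10 + 1 · 4 = 14
  Term 2 contributes 7 + 2 · 4 = 15
  Term 3 contributes 0 + 3 · 4 = 12
p(4) = ⊕ of these = min[-2, 14, 15, 12] = -2.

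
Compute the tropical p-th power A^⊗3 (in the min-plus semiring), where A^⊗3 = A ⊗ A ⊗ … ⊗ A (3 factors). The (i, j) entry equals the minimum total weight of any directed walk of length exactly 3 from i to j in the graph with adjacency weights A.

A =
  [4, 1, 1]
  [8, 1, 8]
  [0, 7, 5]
A^⊗3 =
  [5, 2, 2]
  [9, 3, 9]
  [1, 2, 5]

Each entry (A^⊗3)_ij equals the minimum over all length-3 walks i = v_0 → v_1 → … → v_3 = j of Σ_t A[v_t][v_{t+1}]. For example, for (i, j) = (0, 2) we minimise over 9 possible intermediate vertex sequences; the minimum is 2, attained along the walk 0 → 2 → 0 → 2.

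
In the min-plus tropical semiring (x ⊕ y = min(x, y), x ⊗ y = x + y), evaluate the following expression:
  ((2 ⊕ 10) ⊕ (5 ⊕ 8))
((2 ⊕ 10) ⊕ (5 ⊕ 8)) = 2

Expand innermost to outermost. Recall ⊕ takes the minimum of its arguments and ⊗ takes their sum. Working out the expression ((2 ⊕ 10) ⊕ (5 ⊕ 8)) gives 2.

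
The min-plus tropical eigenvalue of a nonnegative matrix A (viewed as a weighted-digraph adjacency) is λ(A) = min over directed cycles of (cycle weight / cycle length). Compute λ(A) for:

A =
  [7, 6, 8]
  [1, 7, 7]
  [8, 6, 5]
λ(A) = 7/2

Enumerate directed cycles and compute their means (weight / length). Sample:
  cycle 0 → 0: weight = 7, length = 1, mean = 7/1 ≈ 7.000
  cycle 1 → 1: weight = 7, length = 1, mean = 7/1 ≈ 7.000
  cycle 2 → 2: weight = 5, length = 1, mean = 5/1 ≈ 5.000
  cycle 0 → 1 → 0: weight = 7, length = 2, mean = 7/2 ≈ 3.500
  cycle 0 → 2 → 0: weight = 16, length = 2, mean = 16/2 ≈ 8.000
  cycle 1 → 0 → 1: weight = 7, length = 2, mean = 7/2 ≈ 3.500
Minimum mean = 3.500, attained e.g. along the cycle 0 → 1 → 0 with weight 7 and length 2. So λ(A) = 7/2 = 7/2.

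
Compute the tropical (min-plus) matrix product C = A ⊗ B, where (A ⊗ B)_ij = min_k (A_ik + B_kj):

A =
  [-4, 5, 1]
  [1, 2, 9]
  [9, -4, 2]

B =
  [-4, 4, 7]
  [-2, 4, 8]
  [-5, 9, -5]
A ⊗ B =
  [-8, 0, -4]
  [-3, 5, 4]
  [-6, 0, -3]

Apply the min-plus product entry-by-entry:
  C[0][0] = min over k of (A[0][0] + B[0][0] = -4 + -4 = -8, A[0][1] + B[1][0] = 5 + -2 = 3, A[0][2] + B[2][0] = 1 + -5 = -4) = -8 (attained at k = 0)
  C[0][1] = min over k of (A[0][0] + B[0][1] = -4 + 4 = 0, A[0][1] + B[1][1] = 5 + 4 = 9, A[0][2] + B[2][1] = 1 + 9 = 10) = 0 (attained at k = 0)
  C[0][2] = min over k of (A[0][0] + B[0][2] = -4 + 7 = 3, A[0][1] + B[1][2] = 5 + 8 = 13, A[0][2] + B[2][2] = 1 + -5 = -4) = -4 (attained at k = 2)
  C[1][0] = min over k of (A[1][0] + B[0][0] = 1 + -4 = -3, A[1][1] + B[1][0] = 2 + -2 = 0, A[1][2] + B[2][0] = 9 + -5 = 4) = -3 (attained at k = 0)
  C[1][1] = min over k of (A[1][0] + B[0][1] = 1 + 4 = 5, A[1][1] + B[1][1] = 2 + 4 = 6, A[1][2] + B[2][1] = 9 + 9 = 18) = 5 (attained at k = 0)
  C[1][2] = min over k of (A[1][0] + B[0][2] = 1 + 7 = 8, A[1][1] + B[1][2] = 2 + 8 = 10, A[1][2] + B[2][2] = 9 + -5 = 4) = 4 (attained at k = 2)
  C[2][0] = min over k of (A[2][0] + B[0][0] = 9 + -4 = 5, A[2][1] + B[1][0] = -4 + -2 = -6, A[2][2] + B[2][0] = 2 + -5 = -3) = -6 (attained at k = 1)
  C[2][1] = min over k of (A[2][0] + B[0][1] = 9 + 4 = 13, A[2][1] + B[1][1] = -4 + 4 = 0, A[2][2] + B[2][1] = 2 + 9 = 11) = 0 (attained at k = 1)
  C[2][2] = min over k of (A[2][0] + B[0][2] = 9 + 7 = 16, A[2][1] + B[1][2] = -4 + 8 = 4, A[2][2] + B[2][2] = 2 + -5 = -3) = -3 (attained at k = 2)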